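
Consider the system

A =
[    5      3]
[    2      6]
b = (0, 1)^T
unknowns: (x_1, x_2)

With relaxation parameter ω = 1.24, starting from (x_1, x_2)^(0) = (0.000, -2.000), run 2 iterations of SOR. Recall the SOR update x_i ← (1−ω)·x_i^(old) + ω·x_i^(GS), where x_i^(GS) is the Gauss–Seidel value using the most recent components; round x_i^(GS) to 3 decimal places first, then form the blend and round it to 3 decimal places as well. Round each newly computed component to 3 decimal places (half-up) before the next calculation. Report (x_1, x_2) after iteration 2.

(-0.410, 0.358)

Iteration 1:
  x_1: GS value = (0 - (3)·-2.000) / (5) = 1.200;  x_1 ← (1−ω)·0.000 + ω·1.200 = 1.488
  x_2: GS value = (1 - (2)·1.488) / (6) = -0.329;  x_2 ← (1−ω)·-2.000 + ω·-0.329 = 0.072
Iteration 2:
  x_1: GS value = (0 - (3)·0.072) / (5) = -0.043;  x_1 ← (1−ω)·1.488 + ω·-0.043 = -0.410
  x_2: GS value = (1 - (2)·-0.410) / (6) = 0.303;  x_2 ← (1−ω)·0.072 + ω·0.303 = 0.358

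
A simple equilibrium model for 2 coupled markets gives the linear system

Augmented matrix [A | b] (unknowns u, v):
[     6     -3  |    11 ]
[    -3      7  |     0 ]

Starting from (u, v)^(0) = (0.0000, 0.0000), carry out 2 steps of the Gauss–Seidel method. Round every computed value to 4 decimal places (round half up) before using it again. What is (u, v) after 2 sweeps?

(2.2262, 0.9541)

Iteration 1:
  u = (11 - (-3)·0.0000) / (6) = 1.8333
  v = (0 - (-3)·1.8333) / (7) = 0.7857
Iteration 2:
  u = (11 - (-3)·0.7857) / (6) = 2.2262
  v = (0 - (-3)·2.2262) / (7) = 0.9541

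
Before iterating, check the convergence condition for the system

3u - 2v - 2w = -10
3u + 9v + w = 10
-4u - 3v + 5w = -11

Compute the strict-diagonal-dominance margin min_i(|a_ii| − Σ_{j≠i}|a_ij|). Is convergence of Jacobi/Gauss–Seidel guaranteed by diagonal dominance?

-2

row 1: |3| − (2+2) = -1
row 2: |9| − (3+1) = 5
row 3: |5| − (4+3) = -2
minimum over rows = -2 → not strictly diagonally dominant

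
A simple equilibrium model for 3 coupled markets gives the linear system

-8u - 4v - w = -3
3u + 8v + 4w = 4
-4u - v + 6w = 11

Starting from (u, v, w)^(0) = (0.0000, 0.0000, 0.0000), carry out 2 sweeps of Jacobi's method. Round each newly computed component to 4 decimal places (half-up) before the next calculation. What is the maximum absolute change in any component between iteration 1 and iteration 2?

1.0573

Iteration 1:
  u = (-3 - (-4)·0.0000 - (-1)·0.0000) / (-8) = 0.3750
  v = (4 - (3)·0.0000 - (4)·0.0000) / (8) = 0.5000
  w = (11 - (-4)·0.0000 - (-1)·0.0000) / (6) = 1.8333
Iteration 2:
  u = (-3 - (-4)·0.5000 - (-1)·1.8333) / (-8) = -0.1042
  v = (4 - (3)·0.3750 - (4)·1.8333) / (8) = -0.5573
  w = (11 - (-4)·0.3750 - (-1)·0.5000) / (6) = 2.1667
Change: (-0.4792, -1.0573, 0.3334) → max |·| = 1.0573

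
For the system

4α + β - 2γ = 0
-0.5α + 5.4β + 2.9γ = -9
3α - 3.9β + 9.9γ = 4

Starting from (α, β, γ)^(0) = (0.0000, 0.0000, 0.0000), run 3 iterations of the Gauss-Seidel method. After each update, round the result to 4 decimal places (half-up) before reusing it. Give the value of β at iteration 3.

-1.4962

Iteration 1:
  α = (0 - (1)·0.0000 - (-2)·0.0000) / (4) = 0.0000
  β = (-9 - (-0.5)·0.0000 - (2.9)·0.0000) / (5.4) = -1.6667
  γ = (4 - (3)·0.0000 - (-3.9)·-1.6667) / (9.9) = -0.2525
Iteration 2:
  α = (0 - (1)·-1.6667 - (-2)·-0.2525) / (4) = 0.2904
  β = (-9 - (-0.5)·0.2904 - (2.9)·-0.2525) / (5.4) = -1.5042
  γ = (4 - (3)·0.2904 - (-3.9)·-1.5042) / (9.9) = -0.2765
Iteration 3:
  α = (0 - (1)·-1.5042 - (-2)·-0.2765) / (4) = 0.2378
  β = (-9 - (-0.5)·0.2378 - (2.9)·-0.2765) / (5.4) = -1.4962
  γ = (4 - (3)·0.2378 - (-3.9)·-1.4962) / (9.9) = -0.2574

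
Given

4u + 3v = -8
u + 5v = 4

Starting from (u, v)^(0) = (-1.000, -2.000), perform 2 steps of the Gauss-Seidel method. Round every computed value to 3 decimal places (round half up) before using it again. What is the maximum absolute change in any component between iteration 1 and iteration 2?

2.175

Iteration 1:
  u = (-8 - (3)·-2.000) / (4) = -0.500
  v = (4 - (1)·-0.500) / (5) = 0.900
Iteration 2:
  u = (-8 - (3)·0.900) / (4) = -2.675
  v = (4 - (1)·-2.675) / (5) = 1.335
Change: (-2.175, 0.435) → max |·| = 2.175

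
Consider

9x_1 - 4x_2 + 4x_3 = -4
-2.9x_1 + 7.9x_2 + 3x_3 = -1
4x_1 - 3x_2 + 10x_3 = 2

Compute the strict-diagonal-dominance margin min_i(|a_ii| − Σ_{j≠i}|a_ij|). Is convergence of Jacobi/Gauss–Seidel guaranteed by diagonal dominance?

1

row 1: |9| − (4+4) = 1
row 2: |7.9| − (2.9+3) = 2
row 3: |10| − (4+3) = 3
minimum over rows = 1 → strictly diagonally dominant (convergence guaranteed)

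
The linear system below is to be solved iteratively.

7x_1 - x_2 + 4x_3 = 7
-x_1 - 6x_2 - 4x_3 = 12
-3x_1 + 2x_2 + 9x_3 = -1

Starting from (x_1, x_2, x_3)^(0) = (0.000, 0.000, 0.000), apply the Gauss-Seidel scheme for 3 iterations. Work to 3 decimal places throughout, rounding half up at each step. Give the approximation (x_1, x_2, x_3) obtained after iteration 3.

Iteration 1:
  x_1 = (7 - (-1)·0.000 - (4)·0.000) / (7) = 1.000
  x_2 = (12 - (-1)·1.000 - (-4)·0.000) / (-6) = -2.167
  x_3 = (-1 - (-3)·1.000 - (2)·-2.167) / (9) = 0.704
Iteration 2:
  x_1 = (7 - (-1)·-2.167 - (4)·0.704) / (7) = 0.288
  x_2 = (12 - (-1)·0.288 - (-4)·0.704) / (-6) = -2.517
  x_3 = (-1 - (-3)·0.288 - (2)·-2.517) / (9) = 0.544
Iteration 3:
  x_1 = (7 - (-1)·-2.517 - (4)·0.544) / (7) = 0.330
  x_2 = (12 - (-1)·0.330 - (-4)·0.544) / (-6) = -2.418
  x_3 = (-1 - (-3)·0.330 - (2)·-2.418) / (9) = 0.536

(0.330, -2.418, 0.536)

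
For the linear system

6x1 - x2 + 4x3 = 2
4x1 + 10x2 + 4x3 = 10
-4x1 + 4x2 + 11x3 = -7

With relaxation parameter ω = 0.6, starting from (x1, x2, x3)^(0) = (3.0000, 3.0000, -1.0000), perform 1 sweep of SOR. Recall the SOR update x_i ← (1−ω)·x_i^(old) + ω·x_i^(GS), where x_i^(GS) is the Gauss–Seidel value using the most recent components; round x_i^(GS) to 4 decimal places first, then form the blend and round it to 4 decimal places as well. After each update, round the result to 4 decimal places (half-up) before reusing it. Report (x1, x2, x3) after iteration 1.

Iteration 1:
  x1: GS value = (2 - (-1)·3.0000 - (4)·-1.0000) / (6) = 1.5000;  x1 ← (1−ω)·3.0000 + ω·1.5000 = 2.1000
  x2: GS value = (10 - (4)·2.1000 - (4)·-1.0000) / (10) = 0.5600;  x2 ← (1−ω)·3.0000 + ω·0.5600 = 1.5360
  x3: GS value = (-7 - (-4)·2.1000 - (4)·1.5360) / (11) = -0.4313;  x3 ← (1−ω)·-1.0000 + ω·-0.4313 = -0.6588

(2.1000, 1.5360, -0.6588)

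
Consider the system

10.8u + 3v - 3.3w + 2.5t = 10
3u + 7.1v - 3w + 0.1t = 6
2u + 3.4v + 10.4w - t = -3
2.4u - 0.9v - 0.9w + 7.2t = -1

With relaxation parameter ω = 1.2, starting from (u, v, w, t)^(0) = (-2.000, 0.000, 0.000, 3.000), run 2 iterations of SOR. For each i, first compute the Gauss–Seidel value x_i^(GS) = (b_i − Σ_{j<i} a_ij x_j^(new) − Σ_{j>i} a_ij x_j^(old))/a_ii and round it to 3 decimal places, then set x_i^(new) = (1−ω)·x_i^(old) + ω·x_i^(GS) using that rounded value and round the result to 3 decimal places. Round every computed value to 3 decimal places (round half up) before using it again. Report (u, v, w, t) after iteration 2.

(0.901, 0.247, -0.687, -0.392)

Iteration 1:
  u: GS value = (10 - (3)·0.000 - (-3.3)·0.000 - (2.5)·3.000) / (10.8) = 0.231;  u ← (1−ω)·-2.000 + ω·0.231 = 0.677
  v: GS value = (6 - (3)·0.677 - (-3)·0.000 - (0.1)·3.000) / (7.1) = 0.517;  v ← (1−ω)·0.000 + ω·0.517 = 0.620
  w: GS value = (-3 - (2)·0.677 - (3.4)·0.620 - (-1)·3.000) / (10.4) = -0.333;  w ← (1−ω)·0.000 + ω·-0.333 = -0.400
  t: GS value = (-1 - (2.4)·0.677 - (-0.9)·0.620 - (-0.9)·-0.400) / (7.2) = -0.337;  t ← (1−ω)·3.000 + ω·-0.337 = -1.004
Iteration 2:
  u: GS value = (10 - (3)·0.620 - (-3.3)·-0.400 - (2.5)·-1.004) / (10.8) = 0.864;  u ← (1−ω)·0.677 + ω·0.864 = 0.901
  v: GS value = (6 - (3)·0.901 - (-3)·-0.400 - (0.1)·-1.004) / (7.1) = 0.309;  v ← (1−ω)·0.620 + ω·0.309 = 0.247
  w: GS value = (-3 - (2)·0.901 - (3.4)·0.247 - (-1)·-1.004) / (10.4) = -0.639;  w ← (1−ω)·-0.400 + ω·-0.639 = -0.687
  t: GS value = (-1 - (2.4)·0.901 - (-0.9)·0.247 - (-0.9)·-0.687) / (7.2) = -0.494;  t ← (1−ω)·-1.004 + ω·-0.494 = -0.392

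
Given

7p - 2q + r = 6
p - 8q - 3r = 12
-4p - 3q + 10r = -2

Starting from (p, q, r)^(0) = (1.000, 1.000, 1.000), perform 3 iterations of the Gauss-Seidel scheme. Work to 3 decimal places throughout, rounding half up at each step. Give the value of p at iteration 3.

Iteration 1:
  p = (6 - (-2)·1.000 - (1)·1.000) / (7) = 1.000
  q = (12 - (1)·1.000 - (-3)·1.000) / (-8) = -1.750
  r = (-2 - (-4)·1.000 - (-3)·-1.750) / (10) = -0.325
Iteration 2:
  p = (6 - (-2)·-1.750 - (1)·-0.325) / (7) = 0.404
  q = (12 - (1)·0.404 - (-3)·-0.325) / (-8) = -1.328
  r = (-2 - (-4)·0.404 - (-3)·-1.328) / (10) = -0.437
Iteration 3:
  p = (6 - (-2)·-1.328 - (1)·-0.437) / (7) = 0.540
  q = (12 - (1)·0.540 - (-3)·-0.437) / (-8) = -1.269
  r = (-2 - (-4)·0.540 - (-3)·-1.269) / (10) = -0.365

0.540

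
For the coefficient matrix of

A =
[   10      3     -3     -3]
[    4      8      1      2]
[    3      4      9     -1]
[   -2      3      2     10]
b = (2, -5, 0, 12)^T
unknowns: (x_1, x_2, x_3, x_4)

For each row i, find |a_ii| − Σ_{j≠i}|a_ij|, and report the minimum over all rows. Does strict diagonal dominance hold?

1

row 1: |10| − (3+3+3) = 1
row 2: |8| − (4+1+2) = 1
row 3: |9| − (3+4+1) = 1
row 4: |10| − (2+3+2) = 3
minimum over rows = 1 → strictly diagonally dominant (convergence guaranteed)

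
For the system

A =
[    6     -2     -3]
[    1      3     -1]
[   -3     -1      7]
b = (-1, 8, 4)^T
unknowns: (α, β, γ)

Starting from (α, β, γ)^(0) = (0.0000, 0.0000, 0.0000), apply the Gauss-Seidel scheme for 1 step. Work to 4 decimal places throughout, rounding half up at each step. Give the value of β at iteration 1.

2.7222

Iteration 1:
  α = (-1 - (-2)·0.0000 - (-3)·0.0000) / (6) = -0.1667
  β = (8 - (1)·-0.1667 - (-1)·0.0000) / (3) = 2.7222
  γ = (4 - (-3)·-0.1667 - (-1)·2.7222) / (7) = 0.8889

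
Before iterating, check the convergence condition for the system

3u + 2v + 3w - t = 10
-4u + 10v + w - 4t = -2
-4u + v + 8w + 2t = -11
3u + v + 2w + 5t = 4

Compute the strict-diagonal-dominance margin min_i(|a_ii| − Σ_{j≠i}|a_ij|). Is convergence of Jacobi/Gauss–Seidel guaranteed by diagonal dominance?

row 1: |3| − (2+3+1) = -3
row 2: |10| − (4+1+4) = 1
row 3: |8| − (4+1+2) = 1
row 4: |5| − (3+1+2) = -1
minimum over rows = -3 → not strictly diagonally dominant

-3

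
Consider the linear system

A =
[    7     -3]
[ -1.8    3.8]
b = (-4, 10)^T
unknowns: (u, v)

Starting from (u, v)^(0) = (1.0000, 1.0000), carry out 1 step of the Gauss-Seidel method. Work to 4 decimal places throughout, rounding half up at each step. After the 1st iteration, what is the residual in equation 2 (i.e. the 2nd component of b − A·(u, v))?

0.0000

Iteration 1:
  u = (-4 - (-3)·1.0000) / (7) = -0.1429
  v = (10 - (-1.8)·-0.1429) / (3.8) = 2.5639
Residual b − A·x = (4.6920, 0.0000)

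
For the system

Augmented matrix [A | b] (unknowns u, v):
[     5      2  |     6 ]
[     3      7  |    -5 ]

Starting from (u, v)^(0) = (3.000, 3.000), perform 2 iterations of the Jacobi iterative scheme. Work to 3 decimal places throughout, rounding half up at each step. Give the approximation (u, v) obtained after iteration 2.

Iteration 1:
  u = (6 - (2)·3.000) / (5) = 0.000
  v = (-5 - (3)·3.000) / (7) = -2.000
Iteration 2:
  u = (6 - (2)·-2.000) / (5) = 2.000
  v = (-5 - (3)·0.000) / (7) = -0.714

(2.000, -0.714)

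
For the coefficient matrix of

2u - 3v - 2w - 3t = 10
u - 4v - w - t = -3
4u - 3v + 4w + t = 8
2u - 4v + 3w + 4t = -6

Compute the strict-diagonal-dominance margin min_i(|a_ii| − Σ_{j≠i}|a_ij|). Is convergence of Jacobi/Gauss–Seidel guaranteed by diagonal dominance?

-6

row 1: |2| − (3+2+3) = -6
row 2: |-4| − (1+1+1) = 1
row 3: |4| − (4+3+1) = -4
row 4: |4| − (2+4+3) = -5
minimum over rows = -6 → not strictly diagonally dominant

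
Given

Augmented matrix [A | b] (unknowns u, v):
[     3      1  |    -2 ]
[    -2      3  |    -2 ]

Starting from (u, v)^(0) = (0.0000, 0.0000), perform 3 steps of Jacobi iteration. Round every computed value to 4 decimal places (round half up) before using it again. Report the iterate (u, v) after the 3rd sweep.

Iteration 1:
  u = (-2 - (1)·0.0000) / (3) = -0.6667
  v = (-2 - (-2)·0.0000) / (3) = -0.6667
Iteration 2:
  u = (-2 - (1)·-0.6667) / (3) = -0.4444
  v = (-2 - (-2)·-0.6667) / (3) = -1.1111
Iteration 3:
  u = (-2 - (1)·-1.1111) / (3) = -0.2963
  v = (-2 - (-2)·-0.4444) / (3) = -0.9629

(-0.2963, -0.9629)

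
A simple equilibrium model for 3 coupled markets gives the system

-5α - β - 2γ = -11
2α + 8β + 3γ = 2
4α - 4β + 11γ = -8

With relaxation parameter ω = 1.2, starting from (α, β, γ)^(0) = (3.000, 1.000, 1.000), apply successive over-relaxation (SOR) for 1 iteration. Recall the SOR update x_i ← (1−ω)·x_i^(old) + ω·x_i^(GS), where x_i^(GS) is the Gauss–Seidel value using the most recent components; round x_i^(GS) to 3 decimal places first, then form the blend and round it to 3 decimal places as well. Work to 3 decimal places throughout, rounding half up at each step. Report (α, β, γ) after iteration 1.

Iteration 1:
  α: GS value = (-11 - (-1)·1.000 - (-2)·1.000) / (-5) = 1.600;  α ← (1−ω)·3.000 + ω·1.600 = 1.320
  β: GS value = (2 - (2)·1.320 - (3)·1.000) / (8) = -0.455;  β ← (1−ω)·1.000 + ω·-0.455 = -0.746
  γ: GS value = (-8 - (4)·1.320 - (-4)·-0.746) / (11) = -1.479;  γ ← (1−ω)·1.000 + ω·-1.479 = -1.975

(1.320, -0.746, -1.975)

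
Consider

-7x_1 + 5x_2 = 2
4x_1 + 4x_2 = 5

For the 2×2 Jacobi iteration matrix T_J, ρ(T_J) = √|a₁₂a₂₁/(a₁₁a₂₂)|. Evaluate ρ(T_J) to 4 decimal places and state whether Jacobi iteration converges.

0.8452

a₁₂a₂₁/(a₁₁a₂₂) = (5)·(4) / ((-7)·(4)) = -0.714286
ρ = √|-0.714286| = √0.714286 = 0.8452
ρ < 1, so Jacobi converges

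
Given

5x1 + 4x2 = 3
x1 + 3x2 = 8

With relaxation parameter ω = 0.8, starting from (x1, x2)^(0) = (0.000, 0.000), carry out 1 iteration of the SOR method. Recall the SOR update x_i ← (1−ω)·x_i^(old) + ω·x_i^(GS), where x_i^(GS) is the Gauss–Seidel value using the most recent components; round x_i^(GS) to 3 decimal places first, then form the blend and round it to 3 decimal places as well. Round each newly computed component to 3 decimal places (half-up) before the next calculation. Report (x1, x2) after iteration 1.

Iteration 1:
  x1: GS value = (3 - (4)·0.000) / (5) = 0.600;  x1 ← (1−ω)·0.000 + ω·0.600 = 0.480
  x2: GS value = (8 - (1)·0.480) / (3) = 2.507;  x2 ← (1−ω)·0.000 + ω·2.507 = 2.006

(0.480, 2.006)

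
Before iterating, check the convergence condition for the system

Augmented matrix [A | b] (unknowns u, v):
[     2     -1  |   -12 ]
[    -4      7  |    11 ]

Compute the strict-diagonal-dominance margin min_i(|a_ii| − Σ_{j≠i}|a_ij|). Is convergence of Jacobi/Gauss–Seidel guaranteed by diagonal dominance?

1

row 1: |2| − (1) = 1
row 2: |7| − (4) = 3
minimum over rows = 1 → strictly diagonally dominant (convergence guaranteed)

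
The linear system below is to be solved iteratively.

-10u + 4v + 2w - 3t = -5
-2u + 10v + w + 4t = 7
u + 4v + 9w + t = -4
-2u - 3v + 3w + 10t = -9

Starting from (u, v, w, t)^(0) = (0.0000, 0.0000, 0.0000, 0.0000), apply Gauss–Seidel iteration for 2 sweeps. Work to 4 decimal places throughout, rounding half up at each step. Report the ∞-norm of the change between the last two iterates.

Iteration 1:
  u = (-5 - (4)·0.0000 - (2)·0.0000 - (-3)·0.0000) / (-10) = 0.5000
  v = (7 - (-2)·0.5000 - (1)·0.0000 - (4)·0.0000) / (10) = 0.8000
  w = (-4 - (1)·0.5000 - (4)·0.8000 - (1)·0.0000) / (9) = -0.8556
  t = (-9 - (-2)·0.5000 - (-3)·0.8000 - (3)·-0.8556) / (10) = -0.3033
Iteration 2:
  u = (-5 - (4)·0.8000 - (2)·-0.8556 - (-3)·-0.3033) / (-10) = 0.7399
  v = (7 - (-2)·0.7399 - (1)·-0.8556 - (4)·-0.3033) / (10) = 1.0549
  w = (-4 - (1)·0.7399 - (4)·1.0549 - (1)·-0.3033) / (9) = -0.9618
  t = (-9 - (-2)·0.7399 - (-3)·1.0549 - (3)·-0.9618) / (10) = -0.1470
Change: (0.2399, 0.2549, -0.1062, 0.1563) → max |·| = 0.2549

0.2549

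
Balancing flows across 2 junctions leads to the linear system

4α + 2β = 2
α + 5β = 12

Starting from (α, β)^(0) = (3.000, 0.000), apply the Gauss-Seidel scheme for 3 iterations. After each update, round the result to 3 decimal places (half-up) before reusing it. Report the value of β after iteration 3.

2.553

Iteration 1:
  α = (2 - (2)·0.000) / (4) = 0.500
  β = (12 - (1)·0.500) / (5) = 2.300
Iteration 2:
  α = (2 - (2)·2.300) / (4) = -0.650
  β = (12 - (1)·-0.650) / (5) = 2.530
Iteration 3:
  α = (2 - (2)·2.530) / (4) = -0.765
  β = (12 - (1)·-0.765) / (5) = 2.553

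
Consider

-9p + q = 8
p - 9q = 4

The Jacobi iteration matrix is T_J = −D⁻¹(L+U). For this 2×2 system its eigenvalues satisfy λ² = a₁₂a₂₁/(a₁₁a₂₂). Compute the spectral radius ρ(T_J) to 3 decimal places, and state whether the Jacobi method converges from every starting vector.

a₁₂a₂₁/(a₁₁a₂₂) = (1)·(1) / ((-9)·(-9)) = 0.012346
ρ = √|0.012346| = √0.012346 = 0.111
ρ < 1, so Jacobi converges

0.111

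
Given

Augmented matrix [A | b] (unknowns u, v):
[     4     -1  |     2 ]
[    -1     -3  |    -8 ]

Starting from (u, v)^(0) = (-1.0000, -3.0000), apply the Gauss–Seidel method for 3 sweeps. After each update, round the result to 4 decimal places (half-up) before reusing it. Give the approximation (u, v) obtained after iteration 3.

Iteration 1:
  u = (2 - (-1)·-3.0000) / (4) = -0.2500
  v = (-8 - (-1)·-0.2500) / (-3) = 2.7500
Iteration 2:
  u = (2 - (-1)·2.7500) / (4) = 1.1875
  v = (-8 - (-1)·1.1875) / (-3) = 2.2708
Iteration 3:
  u = (2 - (-1)·2.2708) / (4) = 1.0677
  v = (-8 - (-1)·1.0677) / (-3) = 2.3108

(1.0677, 2.3108)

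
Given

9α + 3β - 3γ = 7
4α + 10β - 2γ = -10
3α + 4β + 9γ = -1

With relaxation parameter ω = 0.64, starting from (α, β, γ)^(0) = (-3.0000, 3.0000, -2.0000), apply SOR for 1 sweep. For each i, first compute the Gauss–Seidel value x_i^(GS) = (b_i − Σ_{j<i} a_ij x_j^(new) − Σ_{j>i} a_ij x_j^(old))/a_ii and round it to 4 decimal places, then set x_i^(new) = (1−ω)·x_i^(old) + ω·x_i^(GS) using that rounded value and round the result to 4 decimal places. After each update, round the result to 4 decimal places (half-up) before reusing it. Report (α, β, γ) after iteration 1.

Iteration 1:
  α: GS value = (7 - (3)·3.0000 - (-3)·-2.0000) / (9) = -0.8889;  α ← (1−ω)·-3.0000 + ω·-0.8889 = -1.6489
  β: GS value = (-10 - (4)·-1.6489 - (-2)·-2.0000) / (10) = -0.7404;  β ← (1−ω)·3.0000 + ω·-0.7404 = 0.6061
  γ: GS value = (-1 - (3)·-1.6489 - (4)·0.6061) / (9) = 0.1691;  γ ← (1−ω)·-2.0000 + ω·0.1691 = -0.6118

(-1.6489, 0.6061, -0.6118)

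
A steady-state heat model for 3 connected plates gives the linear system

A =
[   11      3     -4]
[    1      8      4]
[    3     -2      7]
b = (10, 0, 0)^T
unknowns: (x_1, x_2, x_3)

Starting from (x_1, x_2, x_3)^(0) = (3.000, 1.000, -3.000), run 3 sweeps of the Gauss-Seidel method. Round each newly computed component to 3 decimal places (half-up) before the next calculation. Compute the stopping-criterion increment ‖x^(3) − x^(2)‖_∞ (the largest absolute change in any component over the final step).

0.514

Iteration 1:
  x_1 = (10 - (3)·1.000 - (-4)·-3.000) / (11) = -0.455
  x_2 = (0 - (1)·-0.455 - (4)·-3.000) / (8) = 1.557
  x_3 = (0 - (3)·-0.455 - (-2)·1.557) / (7) = 0.640
Iteration 2:
  x_1 = (10 - (3)·1.557 - (-4)·0.640) / (11) = 0.717
  x_2 = (0 - (1)·0.717 - (4)·0.640) / (8) = -0.410
  x_3 = (0 - (3)·0.717 - (-2)·-0.410) / (7) = -0.424
Iteration 3:
  x_1 = (10 - (3)·-0.410 - (-4)·-0.424) / (11) = 0.867
  x_2 = (0 - (1)·0.867 - (4)·-0.424) / (8) = 0.104
  x_3 = (0 - (3)·0.867 - (-2)·0.104) / (7) = -0.342
Change: (0.150, 0.514, 0.082) → max |·| = 0.514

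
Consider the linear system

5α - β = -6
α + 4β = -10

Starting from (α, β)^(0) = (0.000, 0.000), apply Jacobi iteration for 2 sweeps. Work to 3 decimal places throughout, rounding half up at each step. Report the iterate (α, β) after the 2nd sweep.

(-1.700, -2.200)

Iteration 1:
  α = (-6 - (-1)·0.000) / (5) = -1.200
  β = (-10 - (1)·0.000) / (4) = -2.500
Iteration 2:
  α = (-6 - (-1)·-2.500) / (5) = -1.700
  β = (-10 - (1)·-1.200) / (4) = -2.200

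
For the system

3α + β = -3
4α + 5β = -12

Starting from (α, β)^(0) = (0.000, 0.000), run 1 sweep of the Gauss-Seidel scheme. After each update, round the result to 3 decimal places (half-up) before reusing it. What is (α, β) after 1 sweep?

(-1.000, -1.600)

Iteration 1:
  α = (-3 - (1)·0.000) / (3) = -1.000
  β = (-12 - (4)·-1.000) / (5) = -1.600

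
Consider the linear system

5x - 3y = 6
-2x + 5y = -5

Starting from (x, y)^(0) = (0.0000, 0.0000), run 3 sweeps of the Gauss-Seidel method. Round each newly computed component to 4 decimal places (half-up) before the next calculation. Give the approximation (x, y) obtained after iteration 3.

Iteration 1:
  x = (6 - (-3)·0.0000) / (5) = 1.2000
  y = (-5 - (-2)·1.2000) / (5) = -0.5200
Iteration 2:
  x = (6 - (-3)·-0.5200) / (5) = 0.8880
  y = (-5 - (-2)·0.8880) / (5) = -0.6448
Iteration 3:
  x = (6 - (-3)·-0.6448) / (5) = 0.8131
  y = (-5 - (-2)·0.8131) / (5) = -0.6748

(0.8131, -0.6748)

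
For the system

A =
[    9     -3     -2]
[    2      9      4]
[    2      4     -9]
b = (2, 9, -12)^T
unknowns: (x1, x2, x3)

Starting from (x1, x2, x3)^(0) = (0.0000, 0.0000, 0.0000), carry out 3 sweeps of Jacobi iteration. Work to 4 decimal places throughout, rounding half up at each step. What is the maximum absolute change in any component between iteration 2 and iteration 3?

0.3594

Iteration 1:
  x1 = (2 - (-3)·0.0000 - (-2)·0.0000) / (9) = 0.2222
  x2 = (9 - (2)·0.0000 - (4)·0.0000) / (9) = 1.0000
  x3 = (-12 - (2)·0.0000 - (4)·0.0000) / (-9) = 1.3333
Iteration 2:
  x1 = (2 - (-3)·1.0000 - (-2)·1.3333) / (9) = 0.8518
  x2 = (9 - (2)·0.2222 - (4)·1.3333) / (9) = 0.3580
  x3 = (-12 - (2)·0.2222 - (4)·1.0000) / (-9) = 1.8272
Iteration 3:
  x1 = (2 - (-3)·0.3580 - (-2)·1.8272) / (9) = 0.7476
  x2 = (9 - (2)·0.8518 - (4)·1.8272) / (9) = -0.0014
  x3 = (-12 - (2)·0.8518 - (4)·0.3580) / (-9) = 1.6817
Change: (-0.1042, -0.3594, -0.1455) → max |·| = 0.3594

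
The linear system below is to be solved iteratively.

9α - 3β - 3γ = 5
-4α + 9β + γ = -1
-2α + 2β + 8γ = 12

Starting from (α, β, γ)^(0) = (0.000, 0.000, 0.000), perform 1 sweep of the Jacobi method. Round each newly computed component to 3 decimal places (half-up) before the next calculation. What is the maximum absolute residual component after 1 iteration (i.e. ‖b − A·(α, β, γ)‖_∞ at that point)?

4.163

Iteration 1:
  α = (5 - (-3)·0.000 - (-3)·0.000) / (9) = 0.556
  β = (-1 - (-4)·0.000 - (1)·0.000) / (9) = -0.111
  γ = (12 - (-2)·0.000 - (2)·0.000) / (8) = 1.500
Residual b − A·x = (4.163, 0.723, 1.334); ∞-norm = 4.163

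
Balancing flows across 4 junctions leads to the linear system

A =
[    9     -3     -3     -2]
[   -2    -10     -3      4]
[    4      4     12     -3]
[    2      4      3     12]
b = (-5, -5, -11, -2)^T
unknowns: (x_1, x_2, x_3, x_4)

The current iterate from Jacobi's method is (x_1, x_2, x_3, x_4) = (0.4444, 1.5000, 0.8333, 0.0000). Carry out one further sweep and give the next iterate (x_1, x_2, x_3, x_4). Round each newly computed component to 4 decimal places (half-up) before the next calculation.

(0.2222, 0.1611, -1.5648, -0.9491)

One sweep:
  x_1 = (-5 - (-3)·1.5000 - (-3)·0.8333 - (-2)·0.0000) / (9) = 0.2222
  x_2 = (-5 - (-2)·0.4444 - (-3)·0.8333 - (4)·0.0000) / (-10) = 0.1611
  x_3 = (-11 - (4)·0.4444 - (4)·1.5000 - (-3)·0.0000) / (12) = -1.5648
  x_4 = (-2 - (2)·0.4444 - (4)·1.5000 - (3)·0.8333) / (12) = -0.9491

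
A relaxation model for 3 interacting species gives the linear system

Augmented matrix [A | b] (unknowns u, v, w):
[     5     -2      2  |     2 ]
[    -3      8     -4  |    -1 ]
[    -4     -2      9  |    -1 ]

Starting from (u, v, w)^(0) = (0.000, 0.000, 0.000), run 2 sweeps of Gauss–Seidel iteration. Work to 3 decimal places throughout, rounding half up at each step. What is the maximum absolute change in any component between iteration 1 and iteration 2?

0.029

Iteration 1:
  u = (2 - (-2)·0.000 - (2)·0.000) / (5) = 0.400
  v = (-1 - (-3)·0.400 - (-4)·0.000) / (8) = 0.025
  w = (-1 - (-4)·0.400 - (-2)·0.025) / (9) = 0.072
Iteration 2:
  u = (2 - (-2)·0.025 - (2)·0.072) / (5) = 0.381
  v = (-1 - (-3)·0.381 - (-4)·0.072) / (8) = 0.054
  w = (-1 - (-4)·0.381 - (-2)·0.054) / (9) = 0.070
Change: (-0.019, 0.029, -0.002) → max |·| = 0.029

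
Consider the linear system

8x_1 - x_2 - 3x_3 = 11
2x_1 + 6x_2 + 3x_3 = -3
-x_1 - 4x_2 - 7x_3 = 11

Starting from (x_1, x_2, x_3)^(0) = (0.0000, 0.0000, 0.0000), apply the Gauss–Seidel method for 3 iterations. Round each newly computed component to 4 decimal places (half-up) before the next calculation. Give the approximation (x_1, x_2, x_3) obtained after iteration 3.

Iteration 1:
  x_1 = (11 - (-1)·0.0000 - (-3)·0.0000) / (8) = 1.3750
  x_2 = (-3 - (2)·1.3750 - (3)·0.0000) / (6) = -0.9583
  x_3 = (11 - (-1)·1.3750 - (-4)·-0.9583) / (-7) = -1.2203
Iteration 2:
  x_1 = (11 - (-1)·-0.9583 - (-3)·-1.2203) / (8) = 0.7976
  x_2 = (-3 - (2)·0.7976 - (3)·-1.2203) / (6) = -0.1557
  x_3 = (11 - (-1)·0.7976 - (-4)·-0.1557) / (-7) = -1.5964
Iteration 3:
  x_1 = (11 - (-1)·-0.1557 - (-3)·-1.5964) / (8) = 0.7569
  x_2 = (-3 - (2)·0.7569 - (3)·-1.5964) / (6) = 0.0459
  x_3 = (11 - (-1)·0.7569 - (-4)·0.0459) / (-7) = -1.7058

(0.7569, 0.0459, -1.7058)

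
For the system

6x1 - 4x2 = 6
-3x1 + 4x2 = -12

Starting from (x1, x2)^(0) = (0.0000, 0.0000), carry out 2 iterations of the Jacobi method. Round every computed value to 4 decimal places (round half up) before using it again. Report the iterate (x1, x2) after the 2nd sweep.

(-1.0000, -2.2500)

Iteration 1:
  x1 = (6 - (-4)·0.0000) / (6) = 1.0000
  x2 = (-12 - (-3)·0.0000) / (4) = -3.0000
Iteration 2:
  x1 = (6 - (-4)·-3.0000) / (6) = -1.0000
  x2 = (-12 - (-3)·1.0000) / (4) = -2.2500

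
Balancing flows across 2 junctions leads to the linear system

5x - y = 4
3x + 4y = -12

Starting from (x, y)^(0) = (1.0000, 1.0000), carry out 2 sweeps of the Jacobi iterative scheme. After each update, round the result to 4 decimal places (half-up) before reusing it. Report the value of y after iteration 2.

Iteration 1:
  x = (4 - (-1)·1.0000) / (5) = 1.0000
  y = (-12 - (3)·1.0000) / (4) = -3.7500
Iteration 2:
  x = (4 - (-1)·-3.7500) / (5) = 0.0500
  y = (-12 - (3)·1.0000) / (4) = -3.7500

-3.7500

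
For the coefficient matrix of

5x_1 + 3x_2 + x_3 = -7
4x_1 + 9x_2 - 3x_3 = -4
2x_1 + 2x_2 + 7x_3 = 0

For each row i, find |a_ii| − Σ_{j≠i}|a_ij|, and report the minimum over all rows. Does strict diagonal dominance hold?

row 1: |5| − (3+1) = 1
row 2: |9| − (4+3) = 2
row 3: |7| − (2+2) = 3
minimum over rows = 1 → strictly diagonally dominant (convergence guaranteed)

1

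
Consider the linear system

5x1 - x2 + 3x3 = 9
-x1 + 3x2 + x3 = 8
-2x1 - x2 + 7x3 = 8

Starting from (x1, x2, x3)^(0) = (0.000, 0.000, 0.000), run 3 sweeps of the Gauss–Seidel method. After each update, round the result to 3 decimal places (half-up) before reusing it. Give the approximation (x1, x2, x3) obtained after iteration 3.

(1.181, 2.455, 1.831)

Iteration 1:
  x1 = (9 - (-1)·0.000 - (3)·0.000) / (5) = 1.800
  x2 = (8 - (-1)·1.800 - (1)·0.000) / (3) = 3.267
  x3 = (8 - (-2)·1.800 - (-1)·3.267) / (7) = 2.124
Iteration 2:
  x1 = (9 - (-1)·3.267 - (3)·2.124) / (5) = 1.179
  x2 = (8 - (-1)·1.179 - (1)·2.124) / (3) = 2.352
  x3 = (8 - (-2)·1.179 - (-1)·2.352) / (7) = 1.816
Iteration 3:
  x1 = (9 - (-1)·2.352 - (3)·1.816) / (5) = 1.181
  x2 = (8 - (-1)·1.181 - (1)·1.816) / (3) = 2.455
  x3 = (8 - (-2)·1.181 - (-1)·2.455) / (7) = 1.831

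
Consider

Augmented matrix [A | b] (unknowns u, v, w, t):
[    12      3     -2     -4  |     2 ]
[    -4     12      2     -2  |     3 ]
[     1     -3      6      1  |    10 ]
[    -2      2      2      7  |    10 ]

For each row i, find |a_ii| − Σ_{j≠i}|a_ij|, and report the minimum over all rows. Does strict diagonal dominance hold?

row 1: |12| − (3+2+4) = 3
row 2: |12| − (4+2+2) = 4
row 3: |6| − (1+3+1) = 1
row 4: |7| − (2+2+2) = 1
minimum over rows = 1 → strictly diagonally dominant (convergence guaranteed)

1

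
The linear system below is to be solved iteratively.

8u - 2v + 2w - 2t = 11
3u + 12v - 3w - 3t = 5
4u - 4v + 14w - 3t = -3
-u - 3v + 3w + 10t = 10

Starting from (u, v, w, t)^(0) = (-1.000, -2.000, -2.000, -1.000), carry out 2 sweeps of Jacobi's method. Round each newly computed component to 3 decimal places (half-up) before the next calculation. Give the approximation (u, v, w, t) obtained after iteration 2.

(1.758, 0.182, -0.367, 1.302)

Iteration 1:
  u = (11 - (-2)·-2.000 - (2)·-2.000 - (-2)·-1.000) / (8) = 1.125
  v = (5 - (3)·-1.000 - (-3)·-2.000 - (-3)·-1.000) / (12) = -0.083
  w = (-3 - (4)·-1.000 - (-4)·-2.000 - (-3)·-1.000) / (14) = -0.714
  t = (10 - (-1)·-1.000 - (-3)·-2.000 - (3)·-2.000) / (10) = 0.900
Iteration 2:
  u = (11 - (-2)·-0.083 - (2)·-0.714 - (-2)·0.900) / (8) = 1.758
  v = (5 - (3)·1.125 - (-3)·-0.714 - (-3)·0.900) / (12) = 0.182
  w = (-3 - (4)·1.125 - (-4)·-0.083 - (-3)·0.900) / (14) = -0.367
  t = (10 - (-1)·1.125 - (-3)·-0.083 - (3)·-0.714) / (10) = 1.302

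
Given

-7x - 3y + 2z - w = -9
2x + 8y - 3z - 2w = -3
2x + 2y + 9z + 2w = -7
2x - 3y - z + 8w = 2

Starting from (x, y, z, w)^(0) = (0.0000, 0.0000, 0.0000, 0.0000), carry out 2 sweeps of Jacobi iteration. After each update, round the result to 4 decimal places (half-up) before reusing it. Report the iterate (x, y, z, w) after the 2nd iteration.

Iteration 1:
  x = (-9 - (-3)·0.0000 - (2)·0.0000 - (-1)·0.0000) / (-7) = 1.2857
  y = (-3 - (2)·0.0000 - (-3)·0.0000 - (-2)·0.0000) / (8) = -0.3750
  z = (-7 - (2)·0.0000 - (2)·0.0000 - (2)·0.0000) / (9) = -0.7778
  w = (2 - (2)·0.0000 - (-3)·0.0000 - (-1)·0.0000) / (8) = 0.2500
Iteration 2:
  x = (-9 - (-3)·-0.3750 - (2)·-0.7778 - (-1)·0.2500) / (-7) = 1.1885
  y = (-3 - (2)·1.2857 - (-3)·-0.7778 - (-2)·0.2500) / (8) = -0.9256
  z = (-7 - (2)·1.2857 - (2)·-0.3750 - (2)·0.2500) / (9) = -1.0357
  w = (2 - (2)·1.2857 - (-3)·-0.3750 - (-1)·-0.7778) / (8) = -0.3093

(1.1885, -0.9256, -1.0357, -0.3093)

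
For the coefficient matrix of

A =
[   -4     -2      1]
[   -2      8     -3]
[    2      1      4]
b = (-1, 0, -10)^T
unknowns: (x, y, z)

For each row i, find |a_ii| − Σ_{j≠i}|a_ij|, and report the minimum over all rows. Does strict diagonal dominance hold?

1

row 1: |-4| − (2+1) = 1
row 2: |8| − (2+3) = 3
row 3: |4| − (2+1) = 1
minimum over rows = 1 → strictly diagonally dominant (convergence guaranteed)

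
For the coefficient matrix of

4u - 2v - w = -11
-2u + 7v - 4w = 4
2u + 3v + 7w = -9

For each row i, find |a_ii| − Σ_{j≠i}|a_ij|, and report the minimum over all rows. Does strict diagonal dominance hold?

row 1: |4| − (2+1) = 1
row 2: |7| − (2+4) = 1
row 3: |7| − (2+3) = 2
minimum over rows = 1 → strictly diagonally dominant (convergence guaranteed)

1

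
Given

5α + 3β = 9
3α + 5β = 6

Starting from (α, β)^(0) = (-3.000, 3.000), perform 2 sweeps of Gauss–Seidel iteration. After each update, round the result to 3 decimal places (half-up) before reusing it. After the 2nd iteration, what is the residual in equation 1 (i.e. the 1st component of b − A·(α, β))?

Iteration 1:
  α = (9 - (3)·3.000) / (5) = 0.000
  β = (6 - (3)·0.000) / (5) = 1.200
Iteration 2:
  α = (9 - (3)·1.200) / (5) = 1.080
  β = (6 - (3)·1.080) / (5) = 0.552
Residual b − A·x = (1.944, 0.000)

1.944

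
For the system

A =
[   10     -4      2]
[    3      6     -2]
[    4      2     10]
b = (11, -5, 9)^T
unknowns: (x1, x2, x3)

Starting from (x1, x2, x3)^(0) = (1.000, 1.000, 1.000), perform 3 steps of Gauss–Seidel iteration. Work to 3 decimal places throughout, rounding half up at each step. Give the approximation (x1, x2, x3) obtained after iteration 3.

(0.570, -0.828, 0.838)

Iteration 1:
  x1 = (11 - (-4)·1.000 - (2)·1.000) / (10) = 1.300
  x2 = (-5 - (3)·1.300 - (-2)·1.000) / (6) = -1.150
  x3 = (9 - (4)·1.300 - (2)·-1.150) / (10) = 0.610
Iteration 2:
  x1 = (11 - (-4)·-1.150 - (2)·0.610) / (10) = 0.518
  x2 = (-5 - (3)·0.518 - (-2)·0.610) / (6) = -0.889
  x3 = (9 - (4)·0.518 - (2)·-0.889) / (10) = 0.871
Iteration 3:
  x1 = (11 - (-4)·-0.889 - (2)·0.871) / (10) = 0.570
  x2 = (-5 - (3)·0.570 - (-2)·0.871) / (6) = -0.828
  x3 = (9 - (4)·0.570 - (2)·-0.828) / (10) = 0.838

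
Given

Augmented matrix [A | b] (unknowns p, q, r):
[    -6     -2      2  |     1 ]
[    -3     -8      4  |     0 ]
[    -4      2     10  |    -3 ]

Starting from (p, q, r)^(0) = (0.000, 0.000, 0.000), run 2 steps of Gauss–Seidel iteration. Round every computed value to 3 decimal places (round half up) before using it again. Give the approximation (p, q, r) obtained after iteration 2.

Iteration 1:
  p = (1 - (-2)·0.000 - (2)·0.000) / (-6) = -0.167
  q = (0 - (-3)·-0.167 - (4)·0.000) / (-8) = 0.063
  r = (-3 - (-4)·-0.167 - (2)·0.063) / (10) = -0.379
Iteration 2:
  p = (1 - (-2)·0.063 - (2)·-0.379) / (-6) = -0.314
  q = (0 - (-3)·-0.314 - (4)·-0.379) / (-8) = -0.072
  r = (-3 - (-4)·-0.314 - (2)·-0.072) / (10) = -0.411

(-0.314, -0.072, -0.411)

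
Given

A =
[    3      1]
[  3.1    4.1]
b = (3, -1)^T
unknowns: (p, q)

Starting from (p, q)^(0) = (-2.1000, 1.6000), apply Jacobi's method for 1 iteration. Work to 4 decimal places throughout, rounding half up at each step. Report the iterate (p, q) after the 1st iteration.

(0.4667, 1.3439)

Iteration 1:
  p = (3 - (1)·1.6000) / (3) = 0.4667
  q = (-1 - (3.1)·-2.1000) / (4.1) = 1.3439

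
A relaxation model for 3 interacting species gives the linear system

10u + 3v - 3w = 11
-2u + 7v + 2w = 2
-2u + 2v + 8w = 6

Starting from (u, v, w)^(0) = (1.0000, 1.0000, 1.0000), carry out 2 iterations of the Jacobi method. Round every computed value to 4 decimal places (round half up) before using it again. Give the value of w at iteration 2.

0.9536

Iteration 1:
  u = (11 - (3)·1.0000 - (-3)·1.0000) / (10) = 1.1000
  v = (2 - (-2)·1.0000 - (2)·1.0000) / (7) = 0.2857
  w = (6 - (-2)·1.0000 - (2)·1.0000) / (8) = 0.7500
Iteration 2:
  u = (11 - (3)·0.2857 - (-3)·0.7500) / (10) = 1.2393
  v = (2 - (-2)·1.1000 - (2)·0.7500) / (7) = 0.3857
  w = (6 - (-2)·1.1000 - (2)·0.2857) / (8) = 0.9536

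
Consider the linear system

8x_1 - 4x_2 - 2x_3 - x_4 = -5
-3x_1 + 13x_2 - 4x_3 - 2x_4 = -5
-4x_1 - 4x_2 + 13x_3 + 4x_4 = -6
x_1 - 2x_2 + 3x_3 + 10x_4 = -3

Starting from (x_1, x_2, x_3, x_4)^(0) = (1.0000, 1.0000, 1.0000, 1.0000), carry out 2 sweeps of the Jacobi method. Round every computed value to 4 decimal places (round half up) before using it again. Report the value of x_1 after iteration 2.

Iteration 1:
  x_1 = (-5 - (-4)·1.0000 - (-2)·1.0000 - (-1)·1.0000) / (8) = 0.2500
  x_2 = (-5 - (-3)·1.0000 - (-4)·1.0000 - (-2)·1.0000) / (13) = 0.3077
  x_3 = (-6 - (-4)·1.0000 - (-4)·1.0000 - (4)·1.0000) / (13) = -0.1538
  x_4 = (-3 - (1)·1.0000 - (-2)·1.0000 - (3)·1.0000) / (10) = -0.5000
Iteration 2:
  x_1 = (-5 - (-4)·0.3077 - (-2)·-0.1538 - (-1)·-0.5000) / (8) = -0.5721
  x_2 = (-5 - (-3)·0.2500 - (-4)·-0.1538 - (-2)·-0.5000) / (13) = -0.4512
  x_3 = (-6 - (-4)·0.2500 - (-4)·0.3077 - (4)·-0.5000) / (13) = -0.1361
  x_4 = (-3 - (1)·0.2500 - (-2)·0.3077 - (3)·-0.1538) / (10) = -0.2173

-0.5721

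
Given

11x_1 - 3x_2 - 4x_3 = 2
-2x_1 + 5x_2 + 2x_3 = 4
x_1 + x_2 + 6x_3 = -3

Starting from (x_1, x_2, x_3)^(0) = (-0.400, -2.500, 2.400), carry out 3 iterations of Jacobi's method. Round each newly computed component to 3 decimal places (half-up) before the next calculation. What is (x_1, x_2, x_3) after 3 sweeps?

Iteration 1:
  x_1 = (2 - (-3)·-2.500 - (-4)·2.400) / (11) = 0.373
  x_2 = (4 - (-2)·-0.400 - (2)·2.400) / (5) = -0.320
  x_3 = (-3 - (1)·-0.400 - (1)·-2.500) / (6) = -0.017
Iteration 2:
  x_1 = (2 - (-3)·-0.320 - (-4)·-0.017) / (11) = 0.088
  x_2 = (4 - (-2)·0.373 - (2)·-0.017) / (5) = 0.956
  x_3 = (-3 - (1)·0.373 - (1)·-0.320) / (6) = -0.509
Iteration 3:
  x_1 = (2 - (-3)·0.956 - (-4)·-0.509) / (11) = 0.257
  x_2 = (4 - (-2)·0.088 - (2)·-0.509) / (5) = 1.039
  x_3 = (-3 - (1)·0.088 - (1)·0.956) / (6) = -0.674

(0.257, 1.039, -0.674)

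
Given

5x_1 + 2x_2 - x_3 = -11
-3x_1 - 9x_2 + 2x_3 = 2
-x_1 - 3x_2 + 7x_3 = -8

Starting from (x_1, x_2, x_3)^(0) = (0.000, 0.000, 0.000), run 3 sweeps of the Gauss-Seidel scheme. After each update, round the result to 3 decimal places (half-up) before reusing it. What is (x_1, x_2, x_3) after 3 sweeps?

Iteration 1:
  x_1 = (-11 - (2)·0.000 - (-1)·0.000) / (5) = -2.200
  x_2 = (2 - (-3)·-2.200 - (2)·0.000) / (-9) = 0.511
  x_3 = (-8 - (-1)·-2.200 - (-3)·0.511) / (7) = -1.238
Iteration 2:
  x_1 = (-11 - (2)·0.511 - (-1)·-1.238) / (5) = -2.652
  x_2 = (2 - (-3)·-2.652 - (2)·-1.238) / (-9) = 0.387
  x_3 = (-8 - (-1)·-2.652 - (-3)·0.387) / (7) = -1.356
Iteration 3:
  x_1 = (-11 - (2)·0.387 - (-1)·-1.356) / (5) = -2.626
  x_2 = (2 - (-3)·-2.626 - (2)·-1.356) / (-9) = 0.352
  x_3 = (-8 - (-1)·-2.626 - (-3)·0.352) / (7) = -1.367

(-2.626, 0.352, -1.367)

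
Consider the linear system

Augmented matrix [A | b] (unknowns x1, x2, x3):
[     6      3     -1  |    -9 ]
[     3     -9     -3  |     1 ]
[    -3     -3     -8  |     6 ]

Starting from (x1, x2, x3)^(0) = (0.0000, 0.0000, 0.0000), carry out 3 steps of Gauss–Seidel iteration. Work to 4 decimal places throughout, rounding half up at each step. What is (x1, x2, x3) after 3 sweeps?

(-1.2578, -0.4939, -0.0931)

Iteration 1:
  x1 = (-9 - (3)·0.0000 - (-1)·0.0000) / (6) = -1.5000
  x2 = (1 - (3)·-1.5000 - (-3)·0.0000) / (-9) = -0.6111
  x3 = (6 - (-3)·-1.5000 - (-3)·-0.6111) / (-8) = 0.0417
Iteration 2:
  x1 = (-9 - (3)·-0.6111 - (-1)·0.0417) / (6) = -1.1875
  x2 = (1 - (3)·-1.1875 - (-3)·0.0417) / (-9) = -0.5208
  x3 = (6 - (-3)·-1.1875 - (-3)·-0.5208) / (-8) = -0.1094
Iteration 3:
  x1 = (-9 - (3)·-0.5208 - (-1)·-0.1094) / (6) = -1.2578
  x2 = (1 - (3)·-1.2578 - (-3)·-0.1094) / (-9) = -0.4939
  x3 = (6 - (-3)·-1.2578 - (-3)·-0.4939) / (-8) = -0.0931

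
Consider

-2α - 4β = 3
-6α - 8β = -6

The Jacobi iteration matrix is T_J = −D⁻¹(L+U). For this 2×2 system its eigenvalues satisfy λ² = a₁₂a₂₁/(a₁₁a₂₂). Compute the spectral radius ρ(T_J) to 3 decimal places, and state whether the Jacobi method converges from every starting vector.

a₁₂a₂₁/(a₁₁a₂₂) = (-4)·(-6) / ((-2)·(-8)) = 1.500000
ρ = √|1.500000| = √1.500000 = 1.225
ρ > 1, so Jacobi diverges

1.225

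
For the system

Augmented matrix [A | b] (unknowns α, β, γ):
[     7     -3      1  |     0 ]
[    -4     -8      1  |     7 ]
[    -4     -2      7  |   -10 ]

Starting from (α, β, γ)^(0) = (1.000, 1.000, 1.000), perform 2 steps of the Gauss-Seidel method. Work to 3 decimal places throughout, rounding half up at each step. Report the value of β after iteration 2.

Iteration 1:
  α = (0 - (-3)·1.000 - (1)·1.000) / (7) = 0.286
  β = (7 - (-4)·0.286 - (1)·1.000) / (-8) = -0.893
  γ = (-10 - (-4)·0.286 - (-2)·-0.893) / (7) = -1.520
Iteration 2:
  α = (0 - (-3)·-0.893 - (1)·-1.520) / (7) = -0.166
  β = (7 - (-4)·-0.166 - (1)·-1.520) / (-8) = -0.982
  γ = (-10 - (-4)·-0.166 - (-2)·-0.982) / (7) = -1.804

-0.982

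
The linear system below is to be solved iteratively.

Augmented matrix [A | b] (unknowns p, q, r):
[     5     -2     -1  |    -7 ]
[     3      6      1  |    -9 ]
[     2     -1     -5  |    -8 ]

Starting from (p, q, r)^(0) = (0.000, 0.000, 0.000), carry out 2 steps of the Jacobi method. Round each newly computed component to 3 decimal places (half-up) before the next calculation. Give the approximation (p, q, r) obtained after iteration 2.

(-1.680, -1.067, 1.340)

Iteration 1:
  p = (-7 - (-2)·0.000 - (-1)·0.000) / (5) = -1.400
  q = (-9 - (3)·0.000 - (1)·0.000) / (6) = -1.500
  r = (-8 - (2)·0.000 - (-1)·0.000) / (-5) = 1.600
Iteration 2:
  p = (-7 - (-2)·-1.500 - (-1)·1.600) / (5) = -1.680
  q = (-9 - (3)·-1.400 - (1)·1.600) / (6) = -1.067
  r = (-8 - (2)·-1.400 - (-1)·-1.500) / (-5) = 1.340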